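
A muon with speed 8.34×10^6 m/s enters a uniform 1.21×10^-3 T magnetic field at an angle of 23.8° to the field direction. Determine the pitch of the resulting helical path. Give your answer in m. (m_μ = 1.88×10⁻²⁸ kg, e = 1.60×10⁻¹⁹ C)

pitch ≈ 46.6 m

The velocity component along B is v∥ = v cos23.8° = 7.63×10^6 m/s.
The cyclotron period T = 2πm/(qB) = 6.10×10^-6 s is set by m, q, B alone.
Pitch = v∥·T = (7.63×10^6)(6.10×10^-6) = 46.6 m.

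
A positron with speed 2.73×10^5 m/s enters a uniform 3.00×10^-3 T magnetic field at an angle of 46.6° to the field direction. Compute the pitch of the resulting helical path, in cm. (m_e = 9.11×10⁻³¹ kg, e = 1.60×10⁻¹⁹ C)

The velocity component along B is v∥ = v cos46.6° = 1.88×10^5 m/s.
The cyclotron period T = 2πm/(qB) = 1.19×10^-8 s is set by m, q, B alone.
Pitch = v∥·T = (1.88×10^5)(1.19×10^-8) = 2.24×10^-3 m.

pitch ≈ 0.224 cm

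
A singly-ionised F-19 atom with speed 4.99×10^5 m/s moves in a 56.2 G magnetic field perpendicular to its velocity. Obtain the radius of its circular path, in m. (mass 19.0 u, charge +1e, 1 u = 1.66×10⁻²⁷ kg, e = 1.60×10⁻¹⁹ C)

r ≈ 17.5 m

The magnetic force provides the centripetal force: qvB = mv²/r, so r = mv/(qB).
r = (3.15×10^-26 kg)(4.99×10^5 m/s) / [(1×1.60×10^-19 C)(5.62×10^-3 T)] = 17.5 m.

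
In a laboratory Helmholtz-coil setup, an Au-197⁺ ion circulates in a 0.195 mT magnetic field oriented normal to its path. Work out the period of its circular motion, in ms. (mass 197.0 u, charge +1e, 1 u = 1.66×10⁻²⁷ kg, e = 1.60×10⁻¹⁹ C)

T ≈ 65.9 ms

The cyclotron period is independent of speed: T = 2πm/(qB).
T = 2π(3.27×10^-25) / [(1×1.60×10^-19)(1.95×10^-4)] = 0.0659 s.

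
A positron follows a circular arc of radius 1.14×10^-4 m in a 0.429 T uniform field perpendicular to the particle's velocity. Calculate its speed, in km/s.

From qvB = mv²/r, v = qBr/m.
v = (1×1.60×10^-19)(0.429)(1.14×10^-4) / (9.11×10^-31) = 8.59×10^6 m/s.

v ≈ 8590 km/s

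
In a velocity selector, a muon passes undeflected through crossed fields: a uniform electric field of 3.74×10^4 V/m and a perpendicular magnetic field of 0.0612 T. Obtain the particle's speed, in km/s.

For zero net force, qE = qvB, so v = E/B.
v = (3.74×10^4) / (0.0612) = 6.11×10^5 m/s.

v ≈ 611 km/s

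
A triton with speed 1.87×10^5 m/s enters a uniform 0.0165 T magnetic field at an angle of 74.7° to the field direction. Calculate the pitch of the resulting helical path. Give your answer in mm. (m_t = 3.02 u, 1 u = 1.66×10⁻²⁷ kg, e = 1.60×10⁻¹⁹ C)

pitch ≈ 589 mm

The velocity component along B is v∥ = v cos74.7° = 4.93×10^4 m/s.
The cyclotron period T = 2πm/(qB) = 1.19×10^-5 s is set by m, q, B alone.
Pitch = v∥·T = (4.93×10^4)(1.19×10^-5) = 0.589 m.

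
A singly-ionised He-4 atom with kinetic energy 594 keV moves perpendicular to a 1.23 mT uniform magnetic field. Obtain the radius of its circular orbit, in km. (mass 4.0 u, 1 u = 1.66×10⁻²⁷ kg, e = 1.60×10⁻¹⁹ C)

r ≈ 0.181 km

Convert the energy: K = 594 keV = 9.50×10^-14 J.
v = √(2K/m) = √(2·9.50×10^-14/6.64×10^-27) = 5.35×10^6 m/s.
r = mv/(qB) = (6.64×10^-27)(5.35×10^6) / [(1×1.60×10^-19)(1.23×10^-3)] = 181 m.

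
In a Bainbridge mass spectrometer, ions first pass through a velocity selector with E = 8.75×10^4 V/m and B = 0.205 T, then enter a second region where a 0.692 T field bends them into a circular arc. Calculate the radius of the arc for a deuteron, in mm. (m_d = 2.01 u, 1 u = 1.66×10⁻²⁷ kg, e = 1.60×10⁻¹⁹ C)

The selector passes v = E/B = 8.75×10^4/0.205 = 4.27×10^5 m/s.
In the deflection region, r = mv/(qB₂) = (3.34×10^-27)(4.27×10^5) / [(1×1.60×10^-19)(0.692)] = 0.0129 m.

r ≈ 12.9 mm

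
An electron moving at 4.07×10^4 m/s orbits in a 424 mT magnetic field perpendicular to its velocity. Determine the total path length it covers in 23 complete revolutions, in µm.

r = mv/(qB) = 5.47×10^-7 m, so one revolution covers 2πr = 3.43×10^-6 m.
In 23 revolutions: L = 23·2πr = 7.90×10^-5 m.

L ≈ 79.0 µm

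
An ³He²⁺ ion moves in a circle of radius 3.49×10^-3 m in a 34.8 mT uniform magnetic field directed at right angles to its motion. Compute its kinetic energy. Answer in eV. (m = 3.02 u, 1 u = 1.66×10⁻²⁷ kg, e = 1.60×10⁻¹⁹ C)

K ≈ 0.942 eV

v = qBr/m = (2×1.60×10^-19)(0.0348)(3.49×10^-3) / (5.01×10^-27) = 7750 m/s.
K = ½mv² = 0.5·(5.01×10^-27)·(7750)² = 1.51×10^-19 J = 0.942 eV.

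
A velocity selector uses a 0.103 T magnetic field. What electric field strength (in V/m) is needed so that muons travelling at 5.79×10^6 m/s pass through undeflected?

qE = qvB ⇒ E = vB = (5.79×10^6)(0.103) = 5.96×10^5 V/m.

E ≈ 5.96×10^5 V/m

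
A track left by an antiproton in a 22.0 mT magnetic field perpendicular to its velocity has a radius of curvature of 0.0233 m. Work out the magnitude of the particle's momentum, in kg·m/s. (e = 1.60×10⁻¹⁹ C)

Since qvB = mv²/r, the momentum p = mv = qBr.
p = (1×1.60×10^-19)(0.0220)(0.0233) = 8.20×10^-23 kg·m/s.

p ≈ 8.20×10^-23 kg·m/s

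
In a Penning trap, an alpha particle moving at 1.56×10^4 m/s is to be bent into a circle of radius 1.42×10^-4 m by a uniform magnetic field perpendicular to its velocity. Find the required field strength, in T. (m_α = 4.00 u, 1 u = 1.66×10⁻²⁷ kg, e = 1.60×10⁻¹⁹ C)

B ≈ 2.28 T

qvB = mv²/r gives B = mv/(qr).
B = (6.64×10^-27)(1.56×10^4) / [(2×1.60×10^-19)(1.42×10^-4)] = 2.28 T.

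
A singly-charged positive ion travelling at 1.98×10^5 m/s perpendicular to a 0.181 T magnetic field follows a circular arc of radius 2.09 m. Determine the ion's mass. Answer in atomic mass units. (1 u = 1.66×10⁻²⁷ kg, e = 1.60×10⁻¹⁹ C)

qvB = mv²/r ⇒ m = qBr/v.
m = (1×1.60×10^-19)(0.181)(2.09) / (1.98×10^5) = 3.06×10^-25 kg = 184 u.

m ≈ 184 u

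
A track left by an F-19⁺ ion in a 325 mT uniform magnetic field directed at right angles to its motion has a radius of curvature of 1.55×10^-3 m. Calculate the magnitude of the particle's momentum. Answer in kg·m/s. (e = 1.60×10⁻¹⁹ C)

p ≈ 8.06×10^-23 kg·m/s

Since qvB = mv²/r, the momentum p = mv = qBr.
p = (1×1.60×10^-19)(0.325)(1.55×10^-3) = 8.06×10^-23 kg·m/s.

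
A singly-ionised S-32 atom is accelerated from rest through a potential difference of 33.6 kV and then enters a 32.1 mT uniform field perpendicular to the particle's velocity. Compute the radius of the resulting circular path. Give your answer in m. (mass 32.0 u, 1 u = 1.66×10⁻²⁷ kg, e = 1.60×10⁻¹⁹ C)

The kinetic energy gained is K = qV = (1×1.60×10^-19)(3.36×10^4) = 5.38×10^-15 J.
v = √(2K/m) = 4.50×10^5 m/s.
r = mv/(qB) = (5.31×10^-26)(4.50×10^5) / [(1×1.60×10^-19)(0.0321)] = 4.65 m.

r ≈ 4.65 m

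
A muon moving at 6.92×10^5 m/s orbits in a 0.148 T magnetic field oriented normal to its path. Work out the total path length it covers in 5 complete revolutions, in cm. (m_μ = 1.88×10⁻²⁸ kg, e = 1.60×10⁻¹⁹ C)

L ≈ 17.3 cm

r = mv/(qB) = 5.49×10^-3 m, so one revolution covers 2πr = 0.0345 m.
In 5 revolutions: L = 5·2πr = 0.173 m.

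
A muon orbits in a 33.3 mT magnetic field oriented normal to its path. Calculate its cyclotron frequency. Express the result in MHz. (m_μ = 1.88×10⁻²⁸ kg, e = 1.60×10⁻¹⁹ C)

f ≈ 4.51 MHz

f = qB/(2πm) = (1×1.60×10^-19)(0.0333) / [2π(1.88×10^-28)] = 4.51×10^6 Hz.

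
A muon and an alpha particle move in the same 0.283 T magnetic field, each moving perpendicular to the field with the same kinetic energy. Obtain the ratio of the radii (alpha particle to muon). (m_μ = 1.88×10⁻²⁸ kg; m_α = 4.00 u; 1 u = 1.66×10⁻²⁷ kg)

ratio ≈ 2.97

r = √(2mK)/(qB) ⇒ at equal K, r ∝ √m/q.
r_{alpha particle}/r_{muon} = 2.97.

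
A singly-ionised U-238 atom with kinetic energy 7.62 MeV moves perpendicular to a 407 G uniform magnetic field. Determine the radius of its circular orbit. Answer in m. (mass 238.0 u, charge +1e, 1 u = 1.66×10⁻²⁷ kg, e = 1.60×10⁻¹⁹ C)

Convert the energy: K = 7.62 MeV = 1.22×10^-12 J.
v = √(2K/m) = √(2·1.22×10^-12/3.95×10^-25) = 2.48×10^6 m/s.
r = mv/(qB) = (3.95×10^-25)(2.48×10^6) / [(1×1.60×10^-19)(0.0407)] = 151 m.

r ≈ 151 m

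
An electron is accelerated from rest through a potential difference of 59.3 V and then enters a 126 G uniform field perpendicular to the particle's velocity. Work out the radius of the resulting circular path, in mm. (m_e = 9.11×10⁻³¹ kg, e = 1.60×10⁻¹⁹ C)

r ≈ 2.06 mm

The kinetic energy gained is K = qV = (1×1.60×10^-19)(59.3) = 9.49×10^-18 J.
v = √(2K/m) = 4.56×10^6 m/s.
r = mv/(qB) = (9.11×10^-31)(4.56×10^6) / [(1×1.60×10^-19)(0.0126)] = 2.06×10^-3 m.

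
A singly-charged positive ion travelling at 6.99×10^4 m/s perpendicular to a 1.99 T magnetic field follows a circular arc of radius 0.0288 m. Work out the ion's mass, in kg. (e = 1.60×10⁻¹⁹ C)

qvB = mv²/r ⇒ m = qBr/v.
m = (1×1.60×10^-19)(1.99)(0.0288) / (6.99×10^4) = 1.31×10^-25 kg.

m ≈ 1.31×10^-25 kg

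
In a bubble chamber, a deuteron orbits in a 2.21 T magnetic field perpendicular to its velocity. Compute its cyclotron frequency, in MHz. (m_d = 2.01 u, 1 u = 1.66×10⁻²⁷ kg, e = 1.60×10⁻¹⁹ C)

f ≈ 16.9 MHz

f = qB/(2πm) = (1×1.60×10^-19)(2.21) / [2π(3.34×10^-27)] = 1.69×10^7 Hz.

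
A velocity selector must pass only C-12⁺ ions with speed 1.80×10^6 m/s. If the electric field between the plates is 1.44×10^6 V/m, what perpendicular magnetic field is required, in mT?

qE = qvB ⇒ B = E/v = (1.44×10^6) / (1.80×10^6) = 0.800 T.

B ≈ 800 mT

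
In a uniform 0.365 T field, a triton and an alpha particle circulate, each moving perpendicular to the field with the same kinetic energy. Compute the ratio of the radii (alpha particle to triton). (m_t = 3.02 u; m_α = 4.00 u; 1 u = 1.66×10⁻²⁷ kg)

r = √(2mK)/(qB) ⇒ at equal K, r ∝ √m/q.
r_{alpha particle}/r_{triton} = 0.575.

ratio ≈ 0.575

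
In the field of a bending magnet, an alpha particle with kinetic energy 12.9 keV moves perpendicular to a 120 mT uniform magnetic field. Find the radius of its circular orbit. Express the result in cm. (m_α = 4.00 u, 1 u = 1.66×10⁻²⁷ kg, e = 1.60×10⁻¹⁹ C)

r ≈ 13.6 cm

Convert the energy: K = 12.9 keV = 2.06×10^-15 J.
v = √(2K/m) = √(2·2.06×10^-15/6.64×10^-27) = 7.88×10^5 m/s.
r = mv/(qB) = (6.64×10^-27)(7.88×10^5) / [(2×1.60×10^-19)(0.120)] = 0.136 m.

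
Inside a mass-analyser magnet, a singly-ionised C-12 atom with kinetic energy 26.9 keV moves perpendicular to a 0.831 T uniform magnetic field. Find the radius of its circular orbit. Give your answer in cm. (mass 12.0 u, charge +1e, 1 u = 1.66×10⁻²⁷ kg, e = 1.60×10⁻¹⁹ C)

Convert the energy: K = 26.9 keV = 4.30×10^-15 J.
v = √(2K/m) = √(2·4.30×10^-15/1.99×10^-26) = 6.57×10^5 m/s.
r = mv/(qB) = (1.99×10^-26)(6.57×10^5) / [(1×1.60×10^-19)(0.831)] = 0.0985 m.

r ≈ 9.85 cm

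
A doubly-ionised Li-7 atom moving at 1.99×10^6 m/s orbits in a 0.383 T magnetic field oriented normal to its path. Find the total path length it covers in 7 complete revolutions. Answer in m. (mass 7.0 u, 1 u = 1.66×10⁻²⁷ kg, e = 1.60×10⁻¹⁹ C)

L ≈ 8.30 m

r = mv/(qB) = 0.189 m, so one revolution covers 2πr = 1.19 m.
In 7 revolutions: L = 7·2πr = 8.30 m.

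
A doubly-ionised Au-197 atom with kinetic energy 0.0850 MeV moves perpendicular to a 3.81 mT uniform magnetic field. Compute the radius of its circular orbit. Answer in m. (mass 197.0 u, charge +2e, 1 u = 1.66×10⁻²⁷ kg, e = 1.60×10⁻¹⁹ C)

Convert the energy: K = 0.0850 MeV = 1.36×10^-14 J.
v = √(2K/m) = √(2·1.36×10^-14/3.27×10^-25) = 2.88×10^5 m/s.
r = mv/(qB) = (3.27×10^-25)(2.88×10^5) / [(2×1.60×10^-19)(3.81×10^-3)] = 77.4 m.

r ≈ 77.4 m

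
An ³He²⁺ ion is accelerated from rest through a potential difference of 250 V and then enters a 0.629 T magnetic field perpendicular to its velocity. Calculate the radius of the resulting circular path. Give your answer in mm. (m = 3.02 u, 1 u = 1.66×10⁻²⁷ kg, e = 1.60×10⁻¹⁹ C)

The kinetic energy gained is K = qV = (2×1.60×10^-19)(250) = 8.00×10^-17 J.
v = √(2K/m) = 1.79×10^5 m/s.
r = mv/(qB) = (5.01×10^-27)(1.79×10^5) / [(2×1.60×10^-19)(0.629)] = 4.45×10^-3 m.

r ≈ 4.45 mm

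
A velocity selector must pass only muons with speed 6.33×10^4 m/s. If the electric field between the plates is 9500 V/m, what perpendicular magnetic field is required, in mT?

qE = qvB ⇒ B = E/v = (9500) / (6.33×10^4) = 0.150 T.

B ≈ 150 mT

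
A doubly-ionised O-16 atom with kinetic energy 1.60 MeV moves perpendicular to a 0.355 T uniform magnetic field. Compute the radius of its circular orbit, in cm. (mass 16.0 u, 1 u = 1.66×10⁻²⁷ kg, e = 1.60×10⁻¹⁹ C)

r ≈ 103 cm

Convert the energy: K = 1.60 MeV = 2.56×10^-13 J.
v = √(2K/m) = √(2·2.56×10^-13/2.66×10^-26) = 4.39×10^6 m/s.
r = mv/(qB) = (2.66×10^-26)(4.39×10^6) / [(2×1.60×10^-19)(0.355)] = 1.03 m.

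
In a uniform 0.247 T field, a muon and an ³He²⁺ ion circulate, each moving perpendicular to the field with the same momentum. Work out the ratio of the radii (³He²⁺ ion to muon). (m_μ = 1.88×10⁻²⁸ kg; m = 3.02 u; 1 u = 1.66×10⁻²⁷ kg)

r = p/(qB) ⇒ at equal p, r ∝ 1/q.
r_{³He²⁺ ion}/r_{muon} = 0.500.

ratio ≈ 0.500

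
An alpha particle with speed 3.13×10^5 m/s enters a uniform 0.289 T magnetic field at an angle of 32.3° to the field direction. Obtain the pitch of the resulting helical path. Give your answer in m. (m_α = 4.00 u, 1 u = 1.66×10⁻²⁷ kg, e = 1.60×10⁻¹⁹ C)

The velocity component along B is v∥ = v cos32.3° = 2.65×10^5 m/s.
The cyclotron period T = 2πm/(qB) = 4.51×10^-7 s is set by m, q, B alone.
Pitch = v∥·T = (2.65×10^5)(4.51×10^-7) = 0.119 m.

pitch ≈ 0.119 m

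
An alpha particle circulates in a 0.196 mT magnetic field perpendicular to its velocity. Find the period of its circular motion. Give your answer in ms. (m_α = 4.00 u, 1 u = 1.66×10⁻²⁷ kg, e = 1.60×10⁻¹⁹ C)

T ≈ 0.665 ms

The cyclotron period is independent of speed: T = 2πm/(qB).
T = 2π(6.64×10^-27) / [(2×1.60×10^-19)(1.96×10^-4)] = 6.65×10^-4 s.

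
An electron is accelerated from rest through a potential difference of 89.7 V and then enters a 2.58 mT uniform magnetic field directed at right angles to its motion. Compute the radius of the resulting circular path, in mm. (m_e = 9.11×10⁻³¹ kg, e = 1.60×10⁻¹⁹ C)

The kinetic energy gained is K = qV = (1×1.60×10^-19)(89.7) = 1.44×10^-17 J.
v = √(2K/m) = 5.61×10^6 m/s.
r = mv/(qB) = (9.11×10^-31)(5.61×10^6) / [(1×1.60×10^-19)(2.58×10^-3)] = 0.0124 m.

r ≈ 12.4 mm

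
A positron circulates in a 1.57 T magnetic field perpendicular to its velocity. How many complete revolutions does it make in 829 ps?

T = 2πm/(qB) = 2π(9.11×10^-31) / [(1×1.60×10^-19)(1.57)] = 2.2787×10^-11 s.
N = t/T = 8.29×10^-10 / 2.2787×10^-11 ≈ 36.38, so 36 complete revolutions.

N = 36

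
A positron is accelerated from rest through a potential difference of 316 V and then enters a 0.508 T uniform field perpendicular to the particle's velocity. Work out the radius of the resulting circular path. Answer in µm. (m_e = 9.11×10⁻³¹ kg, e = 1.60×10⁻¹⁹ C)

The kinetic energy gained is K = qV = (1×1.60×10^-19)(316) = 5.06×10^-17 J.
v = √(2K/m) = 1.05×10^7 m/s.
r = mv/(qB) = (9.11×10^-31)(1.05×10^7) / [(1×1.60×10^-19)(0.508)] = 1.18×10^-4 m.

r ≈ 118 µm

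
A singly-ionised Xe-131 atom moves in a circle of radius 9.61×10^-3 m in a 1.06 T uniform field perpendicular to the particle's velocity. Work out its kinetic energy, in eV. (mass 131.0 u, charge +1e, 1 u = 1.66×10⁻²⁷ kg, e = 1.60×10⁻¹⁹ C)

K ≈ 38.2 eV

v = qBr/m = (1×1.60×10^-19)(1.06)(9.61×10^-3) / (2.17×10^-25) = 7490 m/s.
K = ½mv² = 0.5·(2.17×10^-25)·(7490)² = 6.11×10^-18 J = 38.2 eV.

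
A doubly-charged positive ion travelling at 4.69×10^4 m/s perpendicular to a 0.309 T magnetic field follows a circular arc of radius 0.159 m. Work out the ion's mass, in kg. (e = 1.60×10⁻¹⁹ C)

m ≈ 3.35×10^-25 kg

qvB = mv²/r ⇒ m = qBr/v.
m = (2×1.60×10^-19)(0.309)(0.159) / (4.69×10^4) = 3.35×10^-25 kg.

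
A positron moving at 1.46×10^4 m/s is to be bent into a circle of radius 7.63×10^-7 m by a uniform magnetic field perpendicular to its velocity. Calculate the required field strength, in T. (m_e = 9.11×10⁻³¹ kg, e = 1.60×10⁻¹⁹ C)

B ≈ 0.109 T

qvB = mv²/r gives B = mv/(qr).
B = (9.11×10^-31)(1.46×10^4) / [(1×1.60×10^-19)(7.63×10^-7)] = 0.109 T.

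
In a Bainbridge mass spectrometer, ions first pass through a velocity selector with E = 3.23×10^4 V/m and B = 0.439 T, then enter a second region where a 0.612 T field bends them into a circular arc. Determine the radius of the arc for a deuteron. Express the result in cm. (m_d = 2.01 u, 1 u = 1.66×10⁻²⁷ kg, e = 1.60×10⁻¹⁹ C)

r ≈ 0.251 cm

The selector passes v = E/B = 3.23×10^4/0.439 = 7.36×10^4 m/s.
In the deflection region, r = mv/(qB₂) = (3.34×10^-27)(7.36×10^4) / [(1×1.60×10^-19)(0.612)] = 2.51×10^-3 m.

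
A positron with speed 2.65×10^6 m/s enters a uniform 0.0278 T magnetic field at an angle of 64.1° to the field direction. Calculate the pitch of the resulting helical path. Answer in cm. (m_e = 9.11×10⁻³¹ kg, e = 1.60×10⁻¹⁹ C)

The velocity component along B is v∥ = v cos64.1° = 1.16×10^6 m/s.
The cyclotron period T = 2πm/(qB) = 1.29×10^-9 s is set by m, q, B alone.
Pitch = v∥·T = (1.16×10^6)(1.29×10^-9) = 1.49×10^-3 m.

pitch ≈ 0.149 cm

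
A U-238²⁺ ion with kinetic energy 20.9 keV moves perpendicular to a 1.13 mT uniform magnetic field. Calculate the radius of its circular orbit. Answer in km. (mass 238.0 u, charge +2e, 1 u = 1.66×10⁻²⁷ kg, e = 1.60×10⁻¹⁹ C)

Convert the energy: K = 20.9 keV = 3.34×10^-15 J.
v = √(2K/m) = √(2·3.34×10^-15/3.95×10^-25) = 1.30×10^5 m/s.
r = mv/(qB) = (3.95×10^-25)(1.30×10^5) / [(2×1.60×10^-19)(1.13×10^-3)] = 142 m.

r ≈ 0.142 km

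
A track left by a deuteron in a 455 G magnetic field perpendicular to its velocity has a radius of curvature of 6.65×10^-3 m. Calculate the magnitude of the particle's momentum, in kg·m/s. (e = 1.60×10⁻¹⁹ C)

Since qvB = mv²/r, the momentum p = mv = qBr.
p = (1×1.60×10^-19)(0.0455)(6.65×10^-3) = 4.84×10^-23 kg·m/s.

p ≈ 4.84×10^-23 kg·m/s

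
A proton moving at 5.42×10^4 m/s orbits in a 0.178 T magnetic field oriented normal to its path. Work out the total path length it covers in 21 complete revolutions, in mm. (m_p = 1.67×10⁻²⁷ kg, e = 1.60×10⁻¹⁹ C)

r = mv/(qB) = 3.18×10^-3 m, so one revolution covers 2πr = 0.0200 m.
In 21 revolutions: L = 21·2πr = 0.419 m.

L ≈ 419 mm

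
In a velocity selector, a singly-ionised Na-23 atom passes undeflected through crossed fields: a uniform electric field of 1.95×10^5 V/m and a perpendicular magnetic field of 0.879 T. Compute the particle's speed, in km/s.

v ≈ 222 km/s

For zero net force, qE = qvB, so v = E/B.
v = (1.95×10^5) / (0.879) = 2.22×10^5 m/s.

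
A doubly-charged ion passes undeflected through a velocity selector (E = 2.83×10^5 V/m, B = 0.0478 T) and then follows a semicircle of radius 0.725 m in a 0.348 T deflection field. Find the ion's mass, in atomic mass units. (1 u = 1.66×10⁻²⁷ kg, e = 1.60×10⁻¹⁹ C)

v = E/B₁ = 5.92×10^6 m/s.
From r = mv/(qB₂), m = qB₂r/v = (2×1.60×10^-19)(0.348)(0.725) / (5.92×10^6) = 1.36×10^-26 kg.
In atomic mass units: m = 1.36×10^-26 / 1.66×10^-27 = 8.21 u.

m ≈ 8.21 u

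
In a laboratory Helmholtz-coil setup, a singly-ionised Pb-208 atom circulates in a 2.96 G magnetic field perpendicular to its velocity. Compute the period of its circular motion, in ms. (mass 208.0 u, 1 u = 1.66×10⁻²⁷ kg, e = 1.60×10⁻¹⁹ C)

The cyclotron period is independent of speed: T = 2πm/(qB).
T = 2π(3.45×10^-25) / [(1×1.60×10^-19)(2.96×10^-4)] = 0.0458 s.

T ≈ 45.8 ms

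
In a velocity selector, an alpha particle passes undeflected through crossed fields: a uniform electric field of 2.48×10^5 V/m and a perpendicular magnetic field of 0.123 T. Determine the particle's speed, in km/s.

For zero net force, qE = qvB, so v = E/B.
v = (2.48×10^5) / (0.123) = 2.02×10^6 m/s.

v ≈ 2020 km/s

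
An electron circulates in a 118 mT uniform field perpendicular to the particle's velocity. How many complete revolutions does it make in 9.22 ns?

T = 2πm/(qB) = 2π(9.11×10^-31) / [(1×1.60×10^-19)(0.118)] = 3.0318×10^-10 s.
N = t/T = 9.22×10^-9 / 3.0318×10^-10 ≈ 30.41, so 30 complete revolutions.

N = 30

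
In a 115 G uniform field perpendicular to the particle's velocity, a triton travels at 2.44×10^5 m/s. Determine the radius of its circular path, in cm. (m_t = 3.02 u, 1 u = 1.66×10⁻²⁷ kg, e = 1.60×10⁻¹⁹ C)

The magnetic force provides the centripetal force: qvB = mv²/r, so r = mv/(qB).
r = (5.01×10^-27 kg)(2.44×10^5 m/s) / [(1×1.60×10^-19 C)(0.0115 T)] = 0.665 m.

r ≈ 66.5 cm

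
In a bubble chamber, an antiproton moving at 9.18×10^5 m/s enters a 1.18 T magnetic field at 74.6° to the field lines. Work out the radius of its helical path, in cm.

r ≈ 0.783 cm

Only the perpendicular component v⊥ = v sin74.6° = 8.85×10^5 m/s is bent by the field.
r = m v⊥ /(qB) = (1.67×10^-27)(8.85×10^5) / [(1×1.60×10^-19)(1.18)] = 7.83×10^-3 m.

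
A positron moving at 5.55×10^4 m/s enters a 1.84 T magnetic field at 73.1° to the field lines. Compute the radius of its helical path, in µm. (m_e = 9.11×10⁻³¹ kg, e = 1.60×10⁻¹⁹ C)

Only the perpendicular component v⊥ = v sin73.1° = 5.31×10^4 m/s is bent by the field.
r = m v⊥ /(qB) = (9.11×10^-31)(5.31×10^4) / [(1×1.60×10^-19)(1.84)] = 1.64×10^-7 m.

r ≈ 0.164 µm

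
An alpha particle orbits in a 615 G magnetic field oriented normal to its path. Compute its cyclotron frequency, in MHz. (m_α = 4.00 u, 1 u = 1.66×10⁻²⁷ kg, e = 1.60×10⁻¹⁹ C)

f ≈ 0.472 MHz

f = qB/(2πm) = (2×1.60×10^-19)(0.0615) / [2π(6.64×10^-27)] = 4.72×10^5 Hz.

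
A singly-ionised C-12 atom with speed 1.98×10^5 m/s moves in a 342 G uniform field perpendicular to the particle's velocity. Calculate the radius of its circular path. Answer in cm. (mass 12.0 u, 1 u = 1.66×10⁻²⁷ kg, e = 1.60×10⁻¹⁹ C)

The magnetic force provides the centripetal force: qvB = mv²/r, so r = mv/(qB).
r = (1.99×10^-26 kg)(1.98×10^5 m/s) / [(1×1.60×10^-19 C)(0.0342 T)] = 0.721 m.

r ≈ 72.1 cm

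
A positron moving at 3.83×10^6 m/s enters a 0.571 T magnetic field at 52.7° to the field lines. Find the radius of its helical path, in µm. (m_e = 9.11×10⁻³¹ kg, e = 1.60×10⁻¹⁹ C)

Only the perpendicular component v⊥ = v sin52.7° = 3.05×10^6 m/s is bent by the field.
r = m v⊥ /(qB) = (9.11×10^-31)(3.05×10^6) / [(1×1.60×10^-19)(0.571)] = 3.04×10^-5 m.

r ≈ 30.4 µm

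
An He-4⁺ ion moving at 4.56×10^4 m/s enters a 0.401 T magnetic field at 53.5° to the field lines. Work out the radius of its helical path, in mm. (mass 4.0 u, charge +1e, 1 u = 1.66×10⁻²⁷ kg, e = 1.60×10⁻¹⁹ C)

Only the perpendicular component v⊥ = v sin53.5° = 3.67×10^4 m/s is bent by the field.
r = m v⊥ /(qB) = (6.64×10^-27)(3.67×10^4) / [(1×1.60×10^-19)(0.401)] = 3.79×10^-3 m.

r ≈ 3.79 mm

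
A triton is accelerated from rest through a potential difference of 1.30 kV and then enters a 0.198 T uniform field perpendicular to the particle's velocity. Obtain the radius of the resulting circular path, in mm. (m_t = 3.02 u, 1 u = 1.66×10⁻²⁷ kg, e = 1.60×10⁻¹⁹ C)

r ≈ 45.6 mm

The kinetic energy gained is K = qV = (1×1.60×10^-19)(1300) = 2.08×10^-16 J.
v = √(2K/m) = 2.88×10^5 m/s.
r = mv/(qB) = (5.01×10^-27)(2.88×10^5) / [(1×1.60×10^-19)(0.198)] = 0.0456 m.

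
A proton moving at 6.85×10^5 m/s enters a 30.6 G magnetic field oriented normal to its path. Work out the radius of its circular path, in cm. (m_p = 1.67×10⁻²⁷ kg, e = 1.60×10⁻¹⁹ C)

The magnetic force provides the centripetal force: qvB = mv²/r, so r = mv/(qB).
r = (1.67×10^-27 kg)(6.85×10^5 m/s) / [(1×1.60×10^-19 C)(3.06×10^-3 T)] = 2.34 m.

r ≈ 234 cm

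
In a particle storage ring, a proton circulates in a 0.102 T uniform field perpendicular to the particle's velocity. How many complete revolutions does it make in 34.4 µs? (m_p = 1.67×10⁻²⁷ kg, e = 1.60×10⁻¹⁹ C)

T = 2πm/(qB) = 2π(1.67×10^-27) / [(1×1.60×10^-19)(0.102)] = 6.4295×10^-7 s.
N = t/T = 3.44×10^-5 / 6.4295×10^-7 ≈ 53.50, so 53 complete revolutions.

N = 53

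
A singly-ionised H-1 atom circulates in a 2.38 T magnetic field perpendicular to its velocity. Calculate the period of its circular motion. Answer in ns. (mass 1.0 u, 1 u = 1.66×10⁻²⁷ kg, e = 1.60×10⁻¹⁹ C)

The cyclotron period is independent of speed: T = 2πm/(qB).
T = 2π(1.66×10^-27) / [(1×1.60×10^-19)(2.38)] = 2.74×10^-8 s.

T ≈ 27.4 ns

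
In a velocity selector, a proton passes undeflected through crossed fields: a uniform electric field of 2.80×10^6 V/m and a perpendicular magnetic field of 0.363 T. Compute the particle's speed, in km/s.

v ≈ 7710 km/s

For zero net force, qE = qvB, so v = E/B.
v = (2.80×10^6) / (0.363) = 7.71×10^6 m/s.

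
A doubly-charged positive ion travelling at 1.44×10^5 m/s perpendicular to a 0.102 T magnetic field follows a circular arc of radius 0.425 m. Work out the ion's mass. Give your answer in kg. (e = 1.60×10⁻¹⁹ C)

m ≈ 9.63×10^-26 kg

qvB = mv²/r ⇒ m = qBr/v.
m = (2×1.60×10^-19)(0.102)(0.425) / (1.44×10^5) = 9.63×10^-26 kg.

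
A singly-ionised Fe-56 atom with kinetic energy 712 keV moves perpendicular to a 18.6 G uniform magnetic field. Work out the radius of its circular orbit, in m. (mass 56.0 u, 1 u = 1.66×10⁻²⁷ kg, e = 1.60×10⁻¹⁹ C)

r ≈ 489 m

Convert the energy: K = 712 keV = 1.14×10^-13 J.
v = √(2K/m) = √(2·1.14×10^-13/9.30×10^-26) = 1.57×10^6 m/s.
r = mv/(qB) = (9.30×10^-26)(1.57×10^6) / [(1×1.60×10^-19)(1.86×10^-3)] = 489 m.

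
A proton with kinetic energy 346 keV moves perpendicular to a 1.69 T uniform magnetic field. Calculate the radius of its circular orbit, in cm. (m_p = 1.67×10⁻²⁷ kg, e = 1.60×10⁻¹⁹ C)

Convert the energy: K = 346 keV = 5.54×10^-14 J.
v = √(2K/m) = √(2·5.54×10^-14/1.67×10^-27) = 8.14×10^6 m/s.
r = mv/(qB) = (1.67×10^-27)(8.14×10^6) / [(1×1.60×10^-19)(1.69)] = 0.0503 m.

r ≈ 5.03 cm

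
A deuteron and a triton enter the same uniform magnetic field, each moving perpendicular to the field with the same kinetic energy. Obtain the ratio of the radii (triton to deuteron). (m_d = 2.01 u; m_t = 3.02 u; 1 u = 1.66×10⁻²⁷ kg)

ratio ≈ 1.23

r = √(2mK)/(qB) ⇒ at equal K, r ∝ √m/q.
r_{triton}/r_{deuteron} = 1.23.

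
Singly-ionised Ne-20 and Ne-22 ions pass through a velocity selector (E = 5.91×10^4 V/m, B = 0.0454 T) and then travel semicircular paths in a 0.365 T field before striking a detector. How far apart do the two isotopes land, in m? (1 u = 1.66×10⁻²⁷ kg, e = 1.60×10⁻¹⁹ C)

Δd ≈ 0.148 m

Both emerge at v = E/B₁ = 1.30×10^6 m/s.
r = mv/(qB₂), so r₁ = 0.7400 m and r₂ = 0.8140 m, giving Δr = 0.0740 m.
After a semicircle each ion lands a diameter 2r from the entry slit, so the separation is 2Δr = 0.148 m.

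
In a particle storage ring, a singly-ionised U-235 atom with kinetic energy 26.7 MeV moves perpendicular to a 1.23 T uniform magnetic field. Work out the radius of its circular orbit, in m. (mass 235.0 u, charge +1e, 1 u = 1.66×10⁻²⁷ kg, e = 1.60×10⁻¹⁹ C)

r ≈ 9.28 m

Convert the energy: K = 26.7 MeV = 4.27×10^-12 J.
v = √(2K/m) = √(2·4.27×10^-12/3.90×10^-25) = 4.68×10^6 m/s.
r = mv/(qB) = (3.90×10^-25)(4.68×10^6) / [(1×1.60×10^-19)(1.23)] = 9.28 m.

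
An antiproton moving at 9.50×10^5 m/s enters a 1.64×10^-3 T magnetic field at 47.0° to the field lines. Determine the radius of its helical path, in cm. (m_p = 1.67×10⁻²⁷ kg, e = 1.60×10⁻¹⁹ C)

Only the perpendicular component v⊥ = v sin47.0° = 6.95×10^5 m/s is bent by the field.
r = m v⊥ /(qB) = (1.67×10^-27)(6.95×10^5) / [(1×1.60×10^-19)(1.64×10^-3)] = 4.42 m.

r ≈ 442 cm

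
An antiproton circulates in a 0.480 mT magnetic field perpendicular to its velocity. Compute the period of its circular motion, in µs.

T ≈ 137 µs

The cyclotron period is independent of speed: T = 2πm/(qB).
T = 2π(1.67×10^-27) / [(1×1.60×10^-19)(4.80×10^-4)] = 1.37×10^-4 s.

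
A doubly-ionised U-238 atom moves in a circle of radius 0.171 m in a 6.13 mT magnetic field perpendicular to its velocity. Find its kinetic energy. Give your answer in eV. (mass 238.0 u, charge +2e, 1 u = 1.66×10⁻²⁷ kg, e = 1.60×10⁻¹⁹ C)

K ≈ 0.890 eV

v = qBr/m = (2×1.60×10^-19)(6.13×10^-3)(0.171) / (3.95×10^-25) = 849 m/s.
K = ½mv² = 0.5·(3.95×10^-25)·(849)² = 1.42×10^-19 J = 0.890 eV.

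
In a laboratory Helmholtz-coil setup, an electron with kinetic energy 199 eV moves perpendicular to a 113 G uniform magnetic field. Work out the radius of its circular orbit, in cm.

Convert the energy: K = 199 eV = 3.18×10^-17 J.
v = √(2K/m) = √(2·3.18×10^-17/9.11×10^-31) = 8.36×10^6 m/s.
r = mv/(qB) = (9.11×10^-31)(8.36×10^6) / [(1×1.60×10^-19)(0.0113)] = 4.21×10^-3 m.

r ≈ 0.421 cm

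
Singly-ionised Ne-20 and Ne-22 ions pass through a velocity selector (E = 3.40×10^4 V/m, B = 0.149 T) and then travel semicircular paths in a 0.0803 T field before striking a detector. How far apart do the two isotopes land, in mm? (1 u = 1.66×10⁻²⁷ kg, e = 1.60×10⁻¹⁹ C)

Both emerge at v = E/B₁ = 2.28×10^5 m/s.
r = mv/(qB₂), so r₁ = 0.5897 m and r₂ = 0.6486 m, giving Δr = 0.0590 m.
After a semicircle each ion lands a diameter 2r from the entry slit, so the separation is 2Δr = 0.118 m.

Δd ≈ 118 mm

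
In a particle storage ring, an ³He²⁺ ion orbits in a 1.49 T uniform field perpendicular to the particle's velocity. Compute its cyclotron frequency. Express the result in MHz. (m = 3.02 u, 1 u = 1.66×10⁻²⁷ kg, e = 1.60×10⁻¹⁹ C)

f ≈ 15.1 MHz

f = qB/(2πm) = (2×1.60×10^-19)(1.49) / [2π(5.01×10^-27)] = 1.51×10^7 Hz.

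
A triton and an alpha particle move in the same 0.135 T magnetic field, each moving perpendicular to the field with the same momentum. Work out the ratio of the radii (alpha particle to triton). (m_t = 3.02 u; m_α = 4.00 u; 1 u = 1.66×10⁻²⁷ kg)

r = p/(qB) ⇒ at equal p, r ∝ 1/q.
r_{alpha particle}/r_{triton} = 0.500.

ratio ≈ 0.500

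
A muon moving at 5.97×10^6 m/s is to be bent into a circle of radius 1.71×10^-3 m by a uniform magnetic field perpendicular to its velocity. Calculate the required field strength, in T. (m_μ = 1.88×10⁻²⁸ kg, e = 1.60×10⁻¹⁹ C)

qvB = mv²/r gives B = mv/(qr).
B = (1.88×10^-28)(5.97×10^6) / [(1×1.60×10^-19)(1.71×10^-3)] = 4.10 T.

B ≈ 4.10 T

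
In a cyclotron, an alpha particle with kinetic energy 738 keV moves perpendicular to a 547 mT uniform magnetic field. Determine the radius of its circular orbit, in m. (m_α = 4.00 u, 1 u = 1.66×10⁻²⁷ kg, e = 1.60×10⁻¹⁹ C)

Convert the energy: K = 738 keV = 1.18×10^-13 J.
v = √(2K/m) = √(2·1.18×10^-13/6.64×10^-27) = 5.96×10^6 m/s.
r = mv/(qB) = (6.64×10^-27)(5.96×10^6) / [(2×1.60×10^-19)(0.547)] = 0.226 m.

r ≈ 0.226 m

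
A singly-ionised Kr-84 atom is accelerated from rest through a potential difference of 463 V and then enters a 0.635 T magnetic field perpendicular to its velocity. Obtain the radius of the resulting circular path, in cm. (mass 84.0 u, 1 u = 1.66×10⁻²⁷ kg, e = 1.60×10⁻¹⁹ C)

r ≈ 4.47 cm

The kinetic energy gained is K = qV = (1×1.60×10^-19)(463) = 7.41×10^-17 J.
v = √(2K/m) = 3.26×10^4 m/s.
r = mv/(qB) = (1.39×10^-25)(3.26×10^4) / [(1×1.60×10^-19)(0.635)] = 0.0447 m.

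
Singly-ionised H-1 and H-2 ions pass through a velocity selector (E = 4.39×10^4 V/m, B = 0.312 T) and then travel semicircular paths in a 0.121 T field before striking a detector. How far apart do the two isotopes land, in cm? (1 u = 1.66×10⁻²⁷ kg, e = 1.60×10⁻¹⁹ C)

Δd ≈ 2.41 cm

Both emerge at v = E/B₁ = 1.41×10^5 m/s.
r = mv/(qB₂), so r₁ = 0.0121 m and r₂ = 0.0241 m, giving Δr = 0.0121 m.
After a semicircle each ion lands a diameter 2r from the entry slit, so the separation is 2Δr = 0.0241 m.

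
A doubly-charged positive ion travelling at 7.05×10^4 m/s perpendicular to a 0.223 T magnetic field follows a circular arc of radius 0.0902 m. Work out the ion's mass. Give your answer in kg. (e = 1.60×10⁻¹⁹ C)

qvB = mv²/r ⇒ m = qBr/v.
m = (2×1.60×10^-19)(0.223)(0.0902) / (7.05×10^4) = 9.13×10^-26 kg.

m ≈ 9.13×10^-26 kg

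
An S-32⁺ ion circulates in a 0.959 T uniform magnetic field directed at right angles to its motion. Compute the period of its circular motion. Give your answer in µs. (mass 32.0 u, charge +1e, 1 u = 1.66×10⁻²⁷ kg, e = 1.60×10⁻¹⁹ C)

The cyclotron period is independent of speed: T = 2πm/(qB).
T = 2π(5.31×10^-26) / [(1×1.60×10^-19)(0.959)] = 2.18×10^-6 s.

T ≈ 2.18 µs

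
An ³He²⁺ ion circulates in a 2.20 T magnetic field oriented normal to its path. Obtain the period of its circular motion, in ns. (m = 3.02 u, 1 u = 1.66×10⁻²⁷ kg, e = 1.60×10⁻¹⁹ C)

The cyclotron period is independent of speed: T = 2πm/(qB).
T = 2π(5.01×10^-27) / [(2×1.60×10^-19)(2.20)] = 4.47×10^-8 s.

T ≈ 44.7 ns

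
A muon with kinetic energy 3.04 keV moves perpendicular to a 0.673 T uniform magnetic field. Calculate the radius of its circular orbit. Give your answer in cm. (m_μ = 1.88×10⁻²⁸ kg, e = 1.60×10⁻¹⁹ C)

r ≈ 0.397 cm

Convert the energy: K = 3.04 keV = 4.86×10^-16 J.
v = √(2K/m) = √(2·4.86×10^-16/1.88×10^-28) = 2.27×10^6 m/s.
r = mv/(qB) = (1.88×10^-28)(2.27×10^6) / [(1×1.60×10^-19)(0.673)] = 3.97×10^-3 m.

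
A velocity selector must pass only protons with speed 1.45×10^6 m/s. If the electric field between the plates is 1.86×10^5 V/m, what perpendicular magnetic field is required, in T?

B ≈ 0.128 T

qE = qvB ⇒ B = E/v = (1.86×10^5) / (1.45×10^6) = 0.128 T.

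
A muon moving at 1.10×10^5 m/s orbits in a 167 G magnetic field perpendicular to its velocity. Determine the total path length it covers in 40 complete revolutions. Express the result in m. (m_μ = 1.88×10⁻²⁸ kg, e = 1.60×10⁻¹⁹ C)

L ≈ 1.95 m

r = mv/(qB) = 7.74×10^-3 m, so one revolution covers 2πr = 0.0486 m.
In 40 revolutions: L = 40·2πr = 1.95 m.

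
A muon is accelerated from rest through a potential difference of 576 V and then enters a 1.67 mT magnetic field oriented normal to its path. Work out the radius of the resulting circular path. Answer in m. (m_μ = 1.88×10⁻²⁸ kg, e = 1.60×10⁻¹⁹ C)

The kinetic energy gained is K = qV = (1×1.60×10^-19)(576) = 9.22×10^-17 J.
v = √(2K/m) = 9.90×10^5 m/s.
r = mv/(qB) = (1.88×10^-28)(9.90×10^5) / [(1×1.60×10^-19)(1.67×10^-3)] = 0.697 m.

r ≈ 0.697 m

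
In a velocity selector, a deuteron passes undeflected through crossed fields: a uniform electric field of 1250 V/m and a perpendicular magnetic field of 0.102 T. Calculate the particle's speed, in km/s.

For zero net force, qE = qvB, so v = E/B.
v = (1250) / (0.102) = 1.23×10^4 m/s.

v ≈ 12.3 km/s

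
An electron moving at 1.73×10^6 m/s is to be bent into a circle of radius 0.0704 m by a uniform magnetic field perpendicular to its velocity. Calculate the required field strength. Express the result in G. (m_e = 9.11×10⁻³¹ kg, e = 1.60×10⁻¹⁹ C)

qvB = mv²/r gives B = mv/(qr).
B = (9.11×10^-31)(1.73×10^6) / [(1×1.60×10^-19)(0.0704)] = 1.40×10^-4 T.

B ≈ 1.40 G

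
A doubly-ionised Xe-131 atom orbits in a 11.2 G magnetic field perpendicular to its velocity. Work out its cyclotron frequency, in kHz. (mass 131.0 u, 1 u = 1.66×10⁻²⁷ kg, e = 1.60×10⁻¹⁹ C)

f = qB/(2πm) = (2×1.60×10^-19)(1.12×10^-3) / [2π(2.17×10^-25)] = 262 Hz.

f ≈ 0.262 kHz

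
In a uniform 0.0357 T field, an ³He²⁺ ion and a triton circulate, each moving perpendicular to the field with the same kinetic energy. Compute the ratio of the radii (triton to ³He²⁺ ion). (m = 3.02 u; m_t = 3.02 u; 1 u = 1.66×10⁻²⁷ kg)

r = √(2mK)/(qB) ⇒ at equal K, r ∝ √m/q.
r_{triton}/r_{³He²⁺ ion} = 2.00.

ratio ≈ 2.00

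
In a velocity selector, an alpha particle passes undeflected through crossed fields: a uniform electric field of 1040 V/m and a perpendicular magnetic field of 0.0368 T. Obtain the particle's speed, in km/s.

v ≈ 28.3 km/s

For zero net force, qE = qvB, so v = E/B.
v = (1040) / (0.0368) = 2.83×10^4 m/s.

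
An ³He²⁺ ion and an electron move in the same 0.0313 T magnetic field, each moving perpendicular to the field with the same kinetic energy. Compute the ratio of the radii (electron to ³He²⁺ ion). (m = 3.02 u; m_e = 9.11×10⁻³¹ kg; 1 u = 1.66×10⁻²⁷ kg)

r = √(2mK)/(qB) ⇒ at equal K, r ∝ √m/q.
r_{electron}/r_{³He²⁺ ion} = 0.0270.

ratio ≈ 0.0270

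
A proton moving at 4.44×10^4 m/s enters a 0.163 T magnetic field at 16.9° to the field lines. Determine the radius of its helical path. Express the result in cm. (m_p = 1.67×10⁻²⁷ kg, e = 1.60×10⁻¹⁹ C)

Only the perpendicular component v⊥ = v sin16.9° = 1.29×10^4 m/s is bent by the field.
r = m v⊥ /(qB) = (1.67×10^-27)(1.29×10^4) / [(1×1.60×10^-19)(0.163)] = 8.26×10^-4 m.

r ≈ 0.0826 cm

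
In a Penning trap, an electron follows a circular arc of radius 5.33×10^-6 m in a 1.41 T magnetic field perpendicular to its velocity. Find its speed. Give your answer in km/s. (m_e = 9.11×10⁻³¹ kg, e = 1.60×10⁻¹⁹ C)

From qvB = mv²/r, v = qBr/m.
v = (1×1.60×10^-19)(1.41)(5.33×10^-6) / (9.11×10^-31) = 1.32×10^6 m/s.

v ≈ 1320 km/s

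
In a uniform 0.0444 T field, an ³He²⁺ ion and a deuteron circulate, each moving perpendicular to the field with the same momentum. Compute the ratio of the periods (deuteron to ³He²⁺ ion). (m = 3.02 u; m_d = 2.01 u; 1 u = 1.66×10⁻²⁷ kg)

T = 2πm/(qB) is independent of speed, so T₂/T₁ = (m₂/q₂)/(m₁/q₁).
T_{deuteron}/T_{³He²⁺ ion} = (3.34×10^-27/1e) / (5.01×10^-27/2e) = 1.33.

ratio ≈ 1.33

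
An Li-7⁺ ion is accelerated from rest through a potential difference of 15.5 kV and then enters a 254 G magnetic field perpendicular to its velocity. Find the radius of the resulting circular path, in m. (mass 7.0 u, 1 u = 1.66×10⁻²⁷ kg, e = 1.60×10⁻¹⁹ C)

r ≈ 1.87 m

The kinetic energy gained is K = qV = (1×1.60×10^-19)(1.55×10^4) = 2.48×10^-15 J.
v = √(2K/m) = 6.53×10^5 m/s.
r = mv/(qB) = (1.16×10^-26)(6.53×10^5) / [(1×1.60×10^-19)(0.0254)] = 1.87 m.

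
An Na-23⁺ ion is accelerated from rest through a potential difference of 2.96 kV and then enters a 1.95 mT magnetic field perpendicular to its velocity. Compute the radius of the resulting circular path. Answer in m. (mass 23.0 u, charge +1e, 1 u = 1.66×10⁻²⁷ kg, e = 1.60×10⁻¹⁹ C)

r ≈ 19.3 m

The kinetic energy gained is K = qV = (1×1.60×10^-19)(2960) = 4.74×10^-16 J.
v = √(2K/m) = 1.58×10^5 m/s.
r = mv/(qB) = (3.82×10^-26)(1.58×10^5) / [(1×1.60×10^-19)(1.95×10^-3)] = 19.3 m.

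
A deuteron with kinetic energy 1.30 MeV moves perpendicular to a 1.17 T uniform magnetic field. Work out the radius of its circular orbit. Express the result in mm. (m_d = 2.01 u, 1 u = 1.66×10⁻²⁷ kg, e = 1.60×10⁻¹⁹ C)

r ≈ 199 mm

Convert the energy: K = 1.30 MeV = 2.08×10^-13 J.
v = √(2K/m) = √(2·2.08×10^-13/3.34×10^-27) = 1.12×10^7 m/s.
r = mv/(qB) = (3.34×10^-27)(1.12×10^7) / [(1×1.60×10^-19)(1.17)] = 0.199 m.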